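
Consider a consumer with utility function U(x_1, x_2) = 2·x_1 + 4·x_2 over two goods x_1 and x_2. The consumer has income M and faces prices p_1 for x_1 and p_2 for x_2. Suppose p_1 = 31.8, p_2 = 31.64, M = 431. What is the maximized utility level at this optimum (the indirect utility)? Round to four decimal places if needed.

V = 54.488

Numerically: x_1* = 0, x_2* = 13.622.
Utility at the optimum: U(0, 13.622) = 54.488.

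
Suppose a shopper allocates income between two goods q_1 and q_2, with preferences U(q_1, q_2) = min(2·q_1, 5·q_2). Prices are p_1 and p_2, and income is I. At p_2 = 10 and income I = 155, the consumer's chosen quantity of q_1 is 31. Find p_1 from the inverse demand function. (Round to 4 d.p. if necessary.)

With perfect complements, no substitution: consume in ratio q_1:q_2 = 5:2.
Budget: p_1·q_1 + p_2·(2/5)·q_1 = I, so (5·p_1 + 2·p_2)·q_1 = 5·I.
Demand: q_1*(p_1,p_2,I) = 5·I/(5·p_1 + 2·p_2), q_2* = 2·I/(5·p_1 + 2·p_2).
Set q_1* = 31 in the demand function and solve for p_1: p_1 = 1.

p_1 = 1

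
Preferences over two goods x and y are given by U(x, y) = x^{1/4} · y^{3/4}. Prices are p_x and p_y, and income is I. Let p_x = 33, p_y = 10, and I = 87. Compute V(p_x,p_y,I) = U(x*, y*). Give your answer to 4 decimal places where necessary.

V = 3.6785

The MRS is (1/3)·y/x. Set MRS = p_x/p_y.
Rearranging, p_y·y = 3·p_x·x. Substituting into the budget gives p_x·x·(1 + 3) = I.
Demand: x*(p_x,p_y,I) = 0.25·I/p_x and y* = 0.75·I/p_y.
At p_x=33, p_y=10, I=87: x* = 0.25·87/33 = 0.6591, y* = 6.525.
Utility at the optimum: U(0.6591, 6.525) = 3.6785.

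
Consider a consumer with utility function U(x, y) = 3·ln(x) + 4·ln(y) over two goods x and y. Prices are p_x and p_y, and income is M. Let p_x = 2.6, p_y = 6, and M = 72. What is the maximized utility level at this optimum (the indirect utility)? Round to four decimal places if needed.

Demand: x*(p_x,p_y,M) = 3/7·M/p_x and y* = 4/7·M/p_y.
At p_x=2.6, p_y=6, M=72: x* = 3/7·72/2.6 = 11.8681, y* = 6.8571.
Utility at the optimum: U(11.8681, 6.8571) = 15.1227.

V = 15.1227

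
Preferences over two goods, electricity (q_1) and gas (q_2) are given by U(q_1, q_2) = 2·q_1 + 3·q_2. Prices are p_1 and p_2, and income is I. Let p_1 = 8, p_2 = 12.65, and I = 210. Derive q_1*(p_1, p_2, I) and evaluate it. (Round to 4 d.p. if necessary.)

q_1 gives more utility per dollar, so spend all income on q_1: q_1* = I/p_1, q_2* = 0.
Numerically: q_1* = 26.25, q_2* = 0.

q_1* = 26.25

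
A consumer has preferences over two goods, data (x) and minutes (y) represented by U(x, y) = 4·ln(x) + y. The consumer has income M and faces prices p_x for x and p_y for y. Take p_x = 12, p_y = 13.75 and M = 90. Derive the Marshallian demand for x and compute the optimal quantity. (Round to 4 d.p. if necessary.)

x* = 4.5833

Set MRS = p_x/p_y: (4/x)/1 = p_x/p_y.
So x*(p_x,p_y) = 4·p_y/p_x, independent of income; and y* = (M − 4·p_y)/p_y.
At the given prices: x* = 4·13.75/12 = 4.5833.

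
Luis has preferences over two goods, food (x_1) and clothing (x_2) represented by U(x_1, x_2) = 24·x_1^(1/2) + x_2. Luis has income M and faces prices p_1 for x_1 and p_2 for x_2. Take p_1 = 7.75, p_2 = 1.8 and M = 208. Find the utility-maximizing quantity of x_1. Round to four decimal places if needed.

x_1* = 7.7679

Set MRS = p_1/p_2: 12·x_1^(−1/2) = p_1/p_2.
Thus x_1* = (12·p_2/p_1)² — independent of M — with the rest of income spent on x_2.
Plugging in: x_1* = (12·1.8/7.75)² = 7.7679.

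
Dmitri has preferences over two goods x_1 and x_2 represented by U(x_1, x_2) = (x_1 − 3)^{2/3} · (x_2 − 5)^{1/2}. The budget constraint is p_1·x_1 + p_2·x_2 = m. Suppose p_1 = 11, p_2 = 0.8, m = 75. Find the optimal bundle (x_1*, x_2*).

x_1* = 4.974, x_2* = 25.3571

Let x_1' = x_1−3, x_2' = x_2−5. MRS = (4/3)·x_2'/x_1' = p_1/p_2.
After buying the subsistence bundle (3, 5), a share 4/7 of the remaining income goes to x_1: x_1* = 3 + 4/7·(m − 3p_1 − 5p_2)/p_1.
Discretionary income = 75 − 3·11 − 5·0.8 = 38; x_1* = 3 + 4/7·38/11 = 4.974; x_2* = 5 + 3/7·38/0.8 = 25.3571.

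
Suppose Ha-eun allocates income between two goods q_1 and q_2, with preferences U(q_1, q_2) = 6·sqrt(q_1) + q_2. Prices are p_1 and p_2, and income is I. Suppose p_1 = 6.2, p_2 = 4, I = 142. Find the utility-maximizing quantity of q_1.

MU_q_1 = 3/√q_1, MU_q_2 = 1. Tangency: 3/√q_1 = p_1/p_2.
Solve: √q_1 = 3·p_2/p_1, so q_1*(p_1,p_2) = (3·p_2/p_1)², and q_2* = (I − p_1·q_1*)/p_2.
Plugging in: q_1* = (3·4/6.2)² = 3.7461.

q_1* = 3.7461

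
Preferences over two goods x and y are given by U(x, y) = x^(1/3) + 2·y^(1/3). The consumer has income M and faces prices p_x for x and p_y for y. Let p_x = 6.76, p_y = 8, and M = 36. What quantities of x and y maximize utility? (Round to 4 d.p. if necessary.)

x* = 1.4793, y* = 3.25

MRS = MU_x/MU_y = (1/2)·(y/x)^(2/3). Set equal to p_x/p_y.
Solve for the ratio: y/x = [2·p_x/p_y]^(1.5).
Substitute y = (y/x)·x into the budget: x* = M/(p_x + p_y·(y/x)).
Numerically y/x = 2.197, so x* = 36/(6.76 + 8·2.197) = 1.4793 and y* = 2.197·1.4793 = 3.25.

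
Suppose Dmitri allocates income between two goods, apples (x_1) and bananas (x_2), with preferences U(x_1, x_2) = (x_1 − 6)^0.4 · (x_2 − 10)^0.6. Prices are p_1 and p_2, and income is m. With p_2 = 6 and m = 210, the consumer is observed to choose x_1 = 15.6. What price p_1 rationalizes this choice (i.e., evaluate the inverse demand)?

This is Cobb-Douglas in (x_1−6, x_2−10): tangency gives 0.4·p_2·(x_2−10) = 0.6·p_1·(x_1−6).
After buying the subsistence bundle (6, 10), a share 0.4 of the remaining income goes to x_1: x_1* = 6 + 0.4·(m − 6p_1 − 10p_2)/p_1.
Set x_1* = 15.6 in the demand function and solve for p_1: p_1 = 5.

p_1 = 5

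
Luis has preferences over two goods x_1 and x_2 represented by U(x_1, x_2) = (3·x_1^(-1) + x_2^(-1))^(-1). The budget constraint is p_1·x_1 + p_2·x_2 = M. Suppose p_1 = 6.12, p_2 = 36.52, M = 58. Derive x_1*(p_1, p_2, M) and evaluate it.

With the ratio pinned down, the budget gives x_1* = M/(p_1 + p_2·(x_2/x_1)) and x_2* = (x_2/x_1)·x_1*.
Numerically x_2/x_1 = 0.236347, so x_1* = 58/(6.12 + 36.52·0.236347) = 3.9318.

x_1* = 3.9318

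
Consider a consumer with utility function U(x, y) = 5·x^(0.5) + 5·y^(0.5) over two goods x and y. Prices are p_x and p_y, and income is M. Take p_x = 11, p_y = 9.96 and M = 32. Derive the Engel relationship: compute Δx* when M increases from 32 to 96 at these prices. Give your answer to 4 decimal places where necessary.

Δx* = 2.7647

From the CES first-order condition, (y/x)^(0.5) = p_x/p_y.
Hence y/x = (p_x/p_y)^(1/(0.5)), i.e. raised to the 2 power.
Substitute y = (y/x)·x into the budget: x* = M/(p_x + p_y·(y/x)).
Numerically y/x = 1.219738, so x* = 32/(11 + 9.96·1.219738) = 1.3824.
At M' = 96: x* = 4.1471. Change: 4.1471 − 1.3824 = 2.7647.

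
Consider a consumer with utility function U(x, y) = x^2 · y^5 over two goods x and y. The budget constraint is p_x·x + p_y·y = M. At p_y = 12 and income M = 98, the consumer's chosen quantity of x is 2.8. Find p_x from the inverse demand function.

Tangency: MRS = (2/5)·y/x = p_x/p_y.
So 2·p_y·y = 5·p_x·x; combined with the budget, a share 2/7 of income goes to x.
Demand: x*(p_x,p_y,M) = 2/7·M/p_x and y* = 5/7·M/p_y.
Set x* = 2.8 in the demand function and solve for p_x: p_x = 10.

p_x = 10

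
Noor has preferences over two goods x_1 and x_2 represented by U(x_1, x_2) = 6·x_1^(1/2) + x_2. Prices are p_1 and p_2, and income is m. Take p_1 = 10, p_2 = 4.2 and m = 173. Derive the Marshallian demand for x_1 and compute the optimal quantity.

Thus x_1* = (3·p_2/p_1)² — independent of m — with the rest of income spent on x_2.
Plugging in: x_1* = (3·4.2/10)² = 1.5876.

x_1* = 1.5876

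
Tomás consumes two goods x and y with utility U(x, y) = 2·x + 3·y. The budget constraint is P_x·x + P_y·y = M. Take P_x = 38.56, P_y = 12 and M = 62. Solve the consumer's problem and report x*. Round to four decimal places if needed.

x* = 0

Perfect substitutes: compare marginal utility per dollar. 2/P_x vs 3/P_y → 0.0519 vs 0.25.
y gives more utility per dollar, so spend all income on y: y* = M/P_y, x* = 0.
Numerically: x* = 0, y* = 5.1667.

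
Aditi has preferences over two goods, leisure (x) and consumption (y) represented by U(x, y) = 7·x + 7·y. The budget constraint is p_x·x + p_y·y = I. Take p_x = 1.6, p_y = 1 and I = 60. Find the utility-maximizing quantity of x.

Perfect substitutes: compare marginal utility per dollar. 7/p_x vs 7/p_y → 4.375 vs 7.
y gives more utility per dollar, so spend all income on y: y* = I/p_y, x* = 0.
Numerically: x* = 0, y* = 60.

x* = 0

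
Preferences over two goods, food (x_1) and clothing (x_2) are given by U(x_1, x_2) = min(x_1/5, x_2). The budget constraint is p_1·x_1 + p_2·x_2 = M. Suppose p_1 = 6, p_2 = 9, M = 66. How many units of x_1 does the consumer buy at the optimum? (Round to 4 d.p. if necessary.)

Leontief preferences: the optimum is at the kink where x_1/5 = x_2/1, i.e. x_2 = (1/5)·x_1.
Budget: p_1·x_1 + p_2·(1/5)·x_1 = M, so (5·p_1 + p_2)·x_1 = 5·M.
Demand: x_1*(p_1,p_2,M) = 5·M/(5·p_1 + p_2), x_2* = M/(5·p_1 + p_2).
Here 5·6 + 9 = 39, giving x_1* = 8.4615.

x_1* = 8.4615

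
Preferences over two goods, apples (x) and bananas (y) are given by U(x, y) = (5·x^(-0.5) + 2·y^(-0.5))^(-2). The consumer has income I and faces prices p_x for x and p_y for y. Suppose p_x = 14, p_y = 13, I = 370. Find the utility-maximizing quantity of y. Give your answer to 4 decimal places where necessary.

Substitute y = (y/x)·x into the budget: x* = I/(p_x + p_y·(y/x)).
Numerically y/x = 0.570378, so x* = 370/(14 + 13·0.570378) = 17.2777 and y* = 0.570378·17.2777 = 9.8548.

y* = 9.8548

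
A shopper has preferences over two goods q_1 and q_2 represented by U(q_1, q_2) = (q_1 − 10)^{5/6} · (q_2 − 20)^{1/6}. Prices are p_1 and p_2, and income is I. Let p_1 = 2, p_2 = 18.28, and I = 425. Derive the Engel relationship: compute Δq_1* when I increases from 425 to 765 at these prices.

Δq_1* = 141.6667

Let q_1' = q_1−10, q_2' = q_2−20. MRS = 5·q_2'/q_1' = p_1/p_2.
Substituting into the budget: q_1* = 10 + 5/6·(I − 10·p_1 − 20·p_2)/p_1, and q_2* = 20 + 1/6·(…)/p_2.
Discretionary income = 425 − 10·2 − 20·18.28 = 39.4; q_1* = 10 + 5/6·39.4/2 = 26.4167.
At I' = 765: q_1* = 168.0833. Change: 168.0833 − 26.4167 = 141.6667.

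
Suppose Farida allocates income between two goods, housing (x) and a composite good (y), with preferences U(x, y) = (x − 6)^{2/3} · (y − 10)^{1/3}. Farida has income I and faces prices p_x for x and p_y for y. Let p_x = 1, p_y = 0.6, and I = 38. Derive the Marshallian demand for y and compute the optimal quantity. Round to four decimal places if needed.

This is Cobb-Douglas in (x−6, y−10): tangency gives 2/3·p_y·(y−10) = 1/3·p_x·(x−6).
After buying the subsistence bundle (6, 10), a share 2/3 of the remaining income goes to x: x* = 6 + 2/3·(I − 6p_x − 10p_y)/p_x.
Discretionary income = 38 − 6·1 − 10·0.6 = 26; y* = 10 + 1/3·26/0.6 = 24.4444.

y* = 24.4444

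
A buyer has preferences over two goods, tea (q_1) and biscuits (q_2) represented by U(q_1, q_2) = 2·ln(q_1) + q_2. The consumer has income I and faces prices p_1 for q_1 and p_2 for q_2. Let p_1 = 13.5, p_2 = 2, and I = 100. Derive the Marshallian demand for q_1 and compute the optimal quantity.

Set MRS = p_1/p_2: (2/q_1)/1 = p_1/p_2.
So q_1*(p_1,p_2) = 2·p_2/p_1, independent of income; and q_2* = (I − 2·p_2)/p_2.
At the given prices: q_1* = 2·2/13.5 = 0.2963.

q_1* = 0.2963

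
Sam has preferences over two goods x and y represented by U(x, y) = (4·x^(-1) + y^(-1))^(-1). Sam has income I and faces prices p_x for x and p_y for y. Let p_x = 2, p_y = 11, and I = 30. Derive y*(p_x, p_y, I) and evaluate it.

MU_x ∝ 4·x^(-2), MU_y ∝ y^(-2), so MRS = 4·(y/x)^(2) = p_x/p_y.
Solve for the ratio: y/x = [(1/4)·p_x/p_y]^(0.5).
Substitute y = (y/x)·x into the budget: x* = I/(p_x + p_y·(y/x)).
Numerically y/x = 0.213201, so x* = 30/(2 + 11·0.213201) = 6.9042 and y* = 0.213201·6.9042 = 1.472.

y* = 1.472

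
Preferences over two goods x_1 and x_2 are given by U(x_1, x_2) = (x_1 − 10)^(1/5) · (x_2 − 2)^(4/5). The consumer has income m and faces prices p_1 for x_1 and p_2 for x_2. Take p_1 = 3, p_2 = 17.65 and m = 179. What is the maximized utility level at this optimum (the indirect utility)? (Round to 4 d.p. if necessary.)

This is Cobb-Douglas in (x_1−10, x_2−2): tangency gives 0.2·p_2·(x_2−2) = 0.8·p_1·(x_1−10).
Substituting into the budget: x_1* = 10 + 0.2·(m − 10·p_1 − 2·p_2)/p_1, and x_2* = 2 + 0.8·(…)/p_2.
Discretionary income = 179 − 10·3 − 2·17.65 = 113.7; x_1* = 10 + 0.2·113.7/3 = 17.58; x_2* = 2 + 0.8·113.7/17.65 = 7.1535.
Utility at the optimum: U(17.58, 7.1535) = 5.567.

V = 5.567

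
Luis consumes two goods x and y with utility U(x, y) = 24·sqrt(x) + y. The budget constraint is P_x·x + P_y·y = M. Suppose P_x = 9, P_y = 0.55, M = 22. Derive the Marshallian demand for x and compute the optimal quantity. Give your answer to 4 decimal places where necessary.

MU_x = 12/√x, MU_y = 1. Tangency: 12/√x = P_x/P_y.
Solve: √x = 12·P_y/P_x, so x*(P_x,P_y) = (12·P_y/P_x)², and y* = (M − P_x·x*)/P_y.
Plugging in: x* = (12·0.55/9)² = 0.5378.

x* = 0.5378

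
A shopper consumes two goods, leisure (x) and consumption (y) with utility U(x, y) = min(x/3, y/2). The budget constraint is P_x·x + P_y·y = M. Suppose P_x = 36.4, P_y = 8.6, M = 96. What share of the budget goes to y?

With perfect complements, no substitution: consume in ratio x:y = 3:2.
Budget: P_x·x + P_y·(2/3)·x = M, so (3·P_x + 2·P_y)·x = 3·M.
Demand: x*(P_x,P_y,M) = 3·M/(3·P_x + 2·P_y), y* = 2·M/(3·P_x + 2·P_y).
Here 3·36.4 + 2·8.6 = 126.4, giving x* = 2.2785 and y* = 1.519.
Expenditure on y: 8.6·1.519 = 13.0633; share = 0.1361.

share on y = 0.1361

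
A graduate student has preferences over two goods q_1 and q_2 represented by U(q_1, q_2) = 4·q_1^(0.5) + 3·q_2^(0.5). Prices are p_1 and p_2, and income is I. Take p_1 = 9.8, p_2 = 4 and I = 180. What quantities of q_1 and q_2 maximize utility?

From the CES first-order condition, (4/3)·(q_2/q_1)^(0.5) = p_1/p_2.
Solve for the ratio: q_2/q_1 = [(3/4)·p_1/p_2]^(2).
Substitute q_2 = (q_2/q_1)·q_1 into the budget: q_1* = I/(p_1 + p_2·(q_2/q_1)).
Numerically q_2/q_1 = 3.376406, so q_1* = 180/(9.8 + 4·3.376406) = 7.7235 and q_2* = 3.376406·7.7235 = 26.0775.

q_1* = 7.7235, q_2* = 26.0775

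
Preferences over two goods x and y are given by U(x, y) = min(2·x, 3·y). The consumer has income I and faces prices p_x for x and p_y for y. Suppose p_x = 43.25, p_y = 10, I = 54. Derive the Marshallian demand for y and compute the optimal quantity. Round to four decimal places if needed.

With perfect complements, no substitution: consume in ratio x:y = 3:2.
Budget: p_x·x + p_y·(2/3)·x = I, so (3·p_x + 2·p_y)·x = 3·I.
Demand: x*(p_x,p_y,I) = 3·I/(3·p_x + 2·p_y), y* = 2·I/(3·p_x + 2·p_y).
Here 3·43.25 + 2·10 = 149.75, giving y* = 0.7212.

y* = 0.7212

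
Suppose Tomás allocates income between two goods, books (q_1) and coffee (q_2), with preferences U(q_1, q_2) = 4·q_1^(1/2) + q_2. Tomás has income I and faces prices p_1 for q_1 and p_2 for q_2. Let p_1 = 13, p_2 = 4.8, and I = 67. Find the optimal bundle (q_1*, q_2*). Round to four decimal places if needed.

Set MRS = p_1/p_2: 2·q_1^(−1/2) = p_1/p_2.
Solve: √q_1 = 2·p_2/p_1, so q_1*(p_1,p_2) = (2·p_2/p_1)², and q_2* = (I − p_1·q_1*)/p_2.
Plugging in: q_1* = (2·4.8/13)² = 0.5453, q_2* = 12.4814.

q_1* = 0.5453, q_2* = 12.4814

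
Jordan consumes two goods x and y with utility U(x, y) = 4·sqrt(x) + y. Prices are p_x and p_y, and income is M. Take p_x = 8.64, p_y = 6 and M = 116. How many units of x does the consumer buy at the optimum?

Plugging in: x* = (2·6/8.64)² = 1.929.

x* = 1.929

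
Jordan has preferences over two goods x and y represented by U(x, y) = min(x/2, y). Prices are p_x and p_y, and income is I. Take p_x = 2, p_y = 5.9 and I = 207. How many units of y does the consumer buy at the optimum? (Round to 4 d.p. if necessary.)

y* = 20.9091

With perfect complements, no substitution: consume in ratio x:y = 2:1.
Budget: p_x·x + p_y·(1/2)·x = I, so (2·p_x + p_y)·x = 2·I.
Demand: x*(p_x,p_y,I) = 2·I/(2·p_x + p_y), y* = I/(2·p_x + p_y).
Here 2·2 + 5.9 = 9.9, giving y* = 20.9091.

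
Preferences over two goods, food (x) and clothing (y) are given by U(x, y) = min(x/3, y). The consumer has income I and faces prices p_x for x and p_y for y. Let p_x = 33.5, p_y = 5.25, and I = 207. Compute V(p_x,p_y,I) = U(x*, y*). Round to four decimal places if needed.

V = 1.9574

Leontief preferences: the optimum is at the kink where x/3 = y/1, i.e. y = (1/3)·x.
Budget: p_x·x + p_y·(1/3)·x = I, so (3·p_x + p_y)·x = 3·I.
Demand: x*(p_x,p_y,I) = 3·I/(3·p_x + p_y), y* = I/(3·p_x + p_y).
Here 3·33.5 + 5.25 = 105.75, giving x* = 5.8723 and y* = 1.9574.
Utility at the optimum: U(5.8723, 1.9574) = 1.9574.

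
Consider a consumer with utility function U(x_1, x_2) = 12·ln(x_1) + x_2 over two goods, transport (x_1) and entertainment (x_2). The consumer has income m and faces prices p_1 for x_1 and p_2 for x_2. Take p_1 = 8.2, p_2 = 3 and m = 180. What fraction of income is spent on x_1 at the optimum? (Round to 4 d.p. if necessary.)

share on x_1 = 0.2

MU_x_1 = 12/x_1, MU_x_2 = 1. Tangency: 12/x_1 = p_1/p_2.
So x_1*(p_1,p_2) = 12·p_2/p_1, independent of income; and x_2* = (m − 12·p_2)/p_2.
At the given prices: x_1* = 12·3/8.2 = 4.3902, and x_2* = 48.
Expenditure on x_1: 8.2·4.3902 = 36; share = 0.2.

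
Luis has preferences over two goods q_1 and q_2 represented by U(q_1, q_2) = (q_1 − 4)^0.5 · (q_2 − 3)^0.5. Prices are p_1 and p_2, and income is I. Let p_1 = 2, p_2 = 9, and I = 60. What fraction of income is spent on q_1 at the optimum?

This is Cobb-Douglas in (q_1−4, q_2−3): tangency gives 0.5·p_2·(q_2−3) = 0.5·p_1·(q_1−4).
Substituting into the budget: q_1* = 4 + 0.5·(I − 4·p_1 − 3·p_2)/p_1, and q_2* = 3 + 0.5·(…)/p_2.
Discretionary income = 60 − 4·2 − 3·9 = 25; q_1* = 4 + 0.5·25/2 = 10.25; q_2* = 3 + 0.5·25/9 = 4.3889.
Expenditure on q_1: 2·10.25 = 20.5; share = 0.3417.

share on q_1 = 0.3417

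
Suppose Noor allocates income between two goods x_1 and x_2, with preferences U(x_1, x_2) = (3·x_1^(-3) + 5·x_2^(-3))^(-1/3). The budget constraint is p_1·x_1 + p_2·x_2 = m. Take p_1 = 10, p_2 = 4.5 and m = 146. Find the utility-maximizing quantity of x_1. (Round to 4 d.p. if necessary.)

x_1* = 8.9887

MRS = MU_x_1/MU_x_2 = (3/5)·(x_2/x_1)^(4). Set equal to p_1/p_2.
Solve for the ratio: x_2/x_1 = [(5/3)·p_1/p_2]^(0.25).
With the ratio pinned down, the budget gives x_1* = m/(p_1 + p_2·(x_2/x_1)) and x_2* = (x_2/x_1)·x_1*.
Numerically x_2/x_1 = 1.387264, so x_1* = 146/(10 + 4.5·1.387264) = 8.9887.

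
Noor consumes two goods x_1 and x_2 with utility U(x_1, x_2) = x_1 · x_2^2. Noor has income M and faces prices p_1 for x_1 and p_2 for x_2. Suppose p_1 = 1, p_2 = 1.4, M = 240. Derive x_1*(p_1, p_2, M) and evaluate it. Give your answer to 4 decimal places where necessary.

Demand: x_1*(p_1,p_2,M) = 1/3·M/p_1 and x_2* = 2/3·M/p_2.
At p_1=1, p_2=1.4, M=240: x_1* = 1/3·240/1 = 80.

x_1* = 80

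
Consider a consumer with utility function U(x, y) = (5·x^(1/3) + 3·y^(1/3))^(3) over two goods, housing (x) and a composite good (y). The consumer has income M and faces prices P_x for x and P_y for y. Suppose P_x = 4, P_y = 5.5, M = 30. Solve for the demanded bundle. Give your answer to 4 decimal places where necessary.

x* = 5.3712, y* = 1.5482

Substitute y = (y/x)·x into the budget: x* = M/(P_x + P_y·(y/x)).
Numerically y/x = 0.288252, so x* = 30/(4 + 5.5·0.288252) = 5.3712 and y* = 0.288252·5.3712 = 1.5482.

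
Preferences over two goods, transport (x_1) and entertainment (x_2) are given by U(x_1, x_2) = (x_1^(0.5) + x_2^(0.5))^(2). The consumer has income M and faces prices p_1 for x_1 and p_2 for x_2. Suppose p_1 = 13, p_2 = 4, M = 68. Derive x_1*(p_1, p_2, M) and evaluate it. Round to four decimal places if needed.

MRS = MU_x_1/MU_x_2 = (x_2/x_1)^(0.5). Set equal to p_1/p_2.
Solve for the ratio: x_2/x_1 = [p_1/p_2]^(2).
Substitute x_2 = (x_2/x_1)·x_1 into the budget: x_1* = M/(p_1 + p_2·(x_2/x_1)).
Numerically x_2/x_1 = 10.5625, so x_1* = 68/(13 + 4·10.5625) = 1.2308.

x_1* = 1.2308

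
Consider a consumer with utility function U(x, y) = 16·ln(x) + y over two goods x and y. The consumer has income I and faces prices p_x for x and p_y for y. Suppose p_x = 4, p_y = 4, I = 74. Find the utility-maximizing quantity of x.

x* = 16

MU_x = 16/x, MU_y = 1. Tangency: 16/x = p_x/p_y.
So x*(p_x,p_y) = 16·p_y/p_x, independent of income; and y* = (I − 16·p_y)/p_y.
At the given prices: x* = 16·4/4 = 16.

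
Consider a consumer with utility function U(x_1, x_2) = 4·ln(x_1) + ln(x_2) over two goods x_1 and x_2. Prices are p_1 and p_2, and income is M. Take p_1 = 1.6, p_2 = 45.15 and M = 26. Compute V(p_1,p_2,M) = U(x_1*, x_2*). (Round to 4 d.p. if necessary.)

Demand: x_1*(p_1,p_2,M) = 0.8·M/p_1 and x_2* = 0.2·M/p_2.
At p_1=1.6, p_2=45.15, M=26: x_1* = 0.8·26/1.6 = 13, x_2* = 0.1152.
Utility at the optimum: U(13, 0.1152) = 8.0985.

V = 8.0985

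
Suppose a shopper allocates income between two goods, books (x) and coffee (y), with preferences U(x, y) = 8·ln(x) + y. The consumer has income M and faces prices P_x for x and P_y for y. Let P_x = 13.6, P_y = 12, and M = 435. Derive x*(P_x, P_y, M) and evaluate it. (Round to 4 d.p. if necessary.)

x* = 7.0588

MU_x = 8/x, MU_y = 1. Tangency: 8/x = P_x/P_y.
So x*(P_x,P_y) = 8·P_y/P_x, independent of income; and y* = (M − 8·P_y)/P_y.
At the given prices: x* = 8·12/13.6 = 7.0588.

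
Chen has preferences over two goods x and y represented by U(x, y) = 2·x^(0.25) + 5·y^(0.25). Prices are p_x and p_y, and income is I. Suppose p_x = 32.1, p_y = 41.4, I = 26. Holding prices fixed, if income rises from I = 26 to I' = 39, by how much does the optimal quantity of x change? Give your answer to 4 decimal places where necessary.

Δx* = 0.0984

MRS = MU_x/MU_y = (2/5)·(y/x)^(0.75). Set equal to p_x/p_y.
Solve for the ratio: y/x = [(5/2)·p_x/p_y]^(4/3).
Substitute y = (y/x)·x into the budget: x* = I/(p_x + p_y·(y/x)).
Numerically y/x = 2.416905, so x* = 26/(32.1 + 41.4·2.416905) = 0.1967.
At I' = 39: x* = 0.2951. Change: 0.2951 − 0.1967 = 0.0984.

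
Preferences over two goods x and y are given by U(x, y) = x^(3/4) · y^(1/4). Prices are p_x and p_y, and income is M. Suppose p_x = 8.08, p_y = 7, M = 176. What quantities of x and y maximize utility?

x* = 16.3366, y* = 6.2857

Demand: x*(p_x,p_y,M) = 0.75·M/p_x and y* = 0.25·M/p_y.
At p_x=8.08, p_y=7, M=176: x* = 0.75·176/8.08 = 16.3366, y* = 6.2857.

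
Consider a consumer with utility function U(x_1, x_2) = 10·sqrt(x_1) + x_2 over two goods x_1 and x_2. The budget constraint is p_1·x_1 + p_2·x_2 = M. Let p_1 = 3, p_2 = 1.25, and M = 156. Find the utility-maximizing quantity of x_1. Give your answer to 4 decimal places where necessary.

Thus x_1* = (5·p_2/p_1)² — independent of M — with the rest of income spent on x_2.
Plugging in: x_1* = (5·1.25/3)² = 4.3403.

x_1* = 4.3403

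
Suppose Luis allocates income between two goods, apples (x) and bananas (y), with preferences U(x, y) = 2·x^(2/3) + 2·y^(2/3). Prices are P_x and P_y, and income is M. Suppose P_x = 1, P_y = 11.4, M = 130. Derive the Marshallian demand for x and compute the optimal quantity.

x* = 129.0073

MRS = MU_x/MU_y = (y/x)^(1/3). Set equal to P_x/P_y.
Hence y/x = (P_x/P_y)^(1/(1/3)), i.e. raised to the 3 power.
Substitute y = (y/x)·x into the budget: x* = M/(P_x + P_y·(y/x)).
Numerically y/x = 0.000675, so x* = 130/(1 + 11.4·0.000675) = 129.0073.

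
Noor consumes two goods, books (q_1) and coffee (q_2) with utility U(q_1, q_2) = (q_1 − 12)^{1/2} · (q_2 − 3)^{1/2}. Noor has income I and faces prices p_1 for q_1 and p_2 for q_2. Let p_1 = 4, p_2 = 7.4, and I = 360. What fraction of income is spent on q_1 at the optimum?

share on q_1 = 0.5358

This is Cobb-Douglas in (q_1−12, q_2−3): tangency gives 0.5·p_2·(q_2−3) = 0.5·p_1·(q_1−12).
Substituting into the budget: q_1* = 12 + 0.5·(I − 12·p_1 − 3·p_2)/p_1, and q_2* = 3 + 0.5·(…)/p_2.
Discretionary income = 360 − 12·4 − 3·7.4 = 289.8; q_1* = 12 + 0.5·289.8/4 = 48.225; q_2* = 3 + 0.5·289.8/7.4 = 22.5811.
Expenditure on q_1: 4·48.225 = 192.9; share = 0.5358.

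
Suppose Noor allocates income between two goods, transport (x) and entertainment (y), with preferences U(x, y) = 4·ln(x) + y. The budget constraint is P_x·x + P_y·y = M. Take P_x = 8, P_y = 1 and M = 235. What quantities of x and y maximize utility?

MU_x = 4/x, MU_y = 1. Tangency: 4/x = P_x/P_y.
So x*(P_x,P_y) = 4·P_y/P_x, independent of income; and y* = (M − 4·P_y)/P_y.
At the given prices: x* = 4·1/8 = 0.5, and y* = 231.

x* = 0.5, y* = 231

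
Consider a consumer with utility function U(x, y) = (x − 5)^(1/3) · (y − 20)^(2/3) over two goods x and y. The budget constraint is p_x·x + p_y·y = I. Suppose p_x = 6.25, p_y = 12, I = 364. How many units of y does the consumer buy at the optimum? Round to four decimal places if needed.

MRS = (1/2)·(y−20)/(x−5). Tangency with p_x/p_y gives y−20 = 2·(p_x/p_y)·(x−5).
After buying the subsistence bundle (5, 20), a share 1/3 of the remaining income goes to x: x* = 5 + 1/3·(I − 5p_x − 20p_y)/p_x.
Discretionary income = 364 − 5·6.25 − 20·12 = 92.75; y* = 20 + 2/3·92.75/12 = 25.1528.

y* = 25.1528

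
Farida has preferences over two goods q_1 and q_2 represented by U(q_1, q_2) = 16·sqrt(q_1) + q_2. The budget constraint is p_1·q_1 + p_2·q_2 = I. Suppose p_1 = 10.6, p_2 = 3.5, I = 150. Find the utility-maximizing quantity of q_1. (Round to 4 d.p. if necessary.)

Set MRS = p_1/p_2: 8·q_1^(−1/2) = p_1/p_2.
Thus q_1* = (8·p_2/p_1)² — independent of I — with the rest of income spent on q_2.
Plugging in: q_1* = (8·3.5/10.6)² = 6.9776.

q_1* = 6.9776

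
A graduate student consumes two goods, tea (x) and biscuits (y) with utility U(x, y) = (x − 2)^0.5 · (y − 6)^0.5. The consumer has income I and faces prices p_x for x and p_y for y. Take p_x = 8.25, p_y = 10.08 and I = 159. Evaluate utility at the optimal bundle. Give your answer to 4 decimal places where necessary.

V = 4.4971

This is Cobb-Douglas in (x−2, y−6): tangency gives 0.5·p_y·(y−6) = 0.5·p_x·(x−2).
After buying the subsistence bundle (2, 6), a share 0.5 of the remaining income goes to x: x* = 2 + 0.5·(I − 2p_x − 6p_y)/p_x.
Discretionary income = 159 − 2·8.25 − 6·10.08 = 82.02; x* = 2 + 0.5·82.02/8.25 = 6.9709; y* = 6 + 0.5·82.02/10.08 = 10.0685.
Utility at the optimum: U(6.9709, 10.0685) = 4.4971.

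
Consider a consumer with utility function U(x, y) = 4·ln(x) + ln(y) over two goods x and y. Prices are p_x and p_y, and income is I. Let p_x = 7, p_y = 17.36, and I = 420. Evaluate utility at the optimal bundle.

MU_x/MU_y = (4·y)/(x); tangency sets this equal to p_x/p_y.
So 4·p_y·y = p_x·x; combined with the budget, a share 0.8 of income goes to x.
Demand: x*(p_x,p_y,I) = 0.8·I/p_x and y* = 0.2·I/p_y.
At p_x=7, p_y=17.36, I=420: x* = 0.8·420/7 = 48, y* = 4.8387.
Utility at the optimum: U(48, 4.8387) = 17.0615.

V = 17.0615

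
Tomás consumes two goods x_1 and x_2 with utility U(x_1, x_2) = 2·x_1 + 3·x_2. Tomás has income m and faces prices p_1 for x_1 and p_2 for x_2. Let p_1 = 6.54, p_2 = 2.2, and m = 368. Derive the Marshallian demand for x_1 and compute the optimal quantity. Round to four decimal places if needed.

Perfect substitutes: compare marginal utility per dollar. 2/p_1 vs 3/p_2 → 0.3058 vs 1.3636.
x_2 gives more utility per dollar, so spend all income on x_2: x_2* = m/p_2, x_1* = 0.
Numerically: x_1* = 0, x_2* = 167.2727.

x_1* = 0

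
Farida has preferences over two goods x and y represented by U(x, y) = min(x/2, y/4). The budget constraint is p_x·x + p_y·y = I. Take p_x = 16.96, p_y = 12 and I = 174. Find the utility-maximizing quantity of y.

y* = 8.4961

Here 2·16.96 + 4·12 = 81.92, giving y* = 8.4961.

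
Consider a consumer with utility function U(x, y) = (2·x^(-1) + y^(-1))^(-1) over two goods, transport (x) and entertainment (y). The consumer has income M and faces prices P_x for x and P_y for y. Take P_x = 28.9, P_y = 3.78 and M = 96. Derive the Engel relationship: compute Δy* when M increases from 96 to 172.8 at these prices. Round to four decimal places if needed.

MRS = MU_x/MU_y = 2·(y/x)^(2). Set equal to P_x/P_y.
Hence y/x = ((1/2)·P_x/P_y)^(1/(2)), i.e. raised to the 0.5 power.
Substitute y = (y/x)·x into the budget: x* = M/(P_x + P_y·(y/x)).
Numerically y/x = 1.955186, so x* = 96/(28.9 + 3.78·1.955186) = 2.6453 and y* = 1.955186·2.6453 = 5.1721.
At M' = 172.8: y* = 9.3097. Change: 9.3097 − 5.1721 = 4.1377.

Δy* = 4.1377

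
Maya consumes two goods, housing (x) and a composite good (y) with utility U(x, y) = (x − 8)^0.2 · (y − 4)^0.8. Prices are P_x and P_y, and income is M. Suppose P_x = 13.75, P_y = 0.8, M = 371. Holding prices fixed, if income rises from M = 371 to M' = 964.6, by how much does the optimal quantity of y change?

Δy* = 593.6

This is Cobb-Douglas in (x−8, y−4): tangency gives 0.2·P_y·(y−4) = 0.8·P_x·(x−8).
Substituting into the budget: x* = 8 + 0.2·(M − 8·P_x − 4·P_y)/P_x, and y* = 4 + 0.8·(…)/P_y.
Discretionary income = 371 − 8·13.75 − 4·0.8 = 257.8; y* = 4 + 0.8·257.8/0.8 = 261.8.
At M' = 964.6: y* = 855.4. Change: 855.4 − 261.8 = 593.6.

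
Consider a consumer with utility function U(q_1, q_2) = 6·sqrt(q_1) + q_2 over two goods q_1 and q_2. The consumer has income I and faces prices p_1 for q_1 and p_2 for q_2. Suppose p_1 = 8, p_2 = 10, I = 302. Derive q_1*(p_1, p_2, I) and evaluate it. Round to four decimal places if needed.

q_1* = 14.0625

Utility is quasi-linear in q_2; the FOC for q_1 is 3/√q_1 = p_1/p_2.
Solve: √q_1 = 3·p_2/p_1, so q_1*(p_1,p_2) = (3·p_2/p_1)², and q_2* = (I − p_1·q_1*)/p_2.
Plugging in: q_1* = (3·10/8)² = 14.0625.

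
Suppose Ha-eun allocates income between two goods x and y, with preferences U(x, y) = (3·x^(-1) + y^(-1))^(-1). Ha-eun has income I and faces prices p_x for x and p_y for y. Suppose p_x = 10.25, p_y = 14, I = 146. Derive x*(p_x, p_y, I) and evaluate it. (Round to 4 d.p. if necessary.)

MU_x ∝ 3·x^(-2), MU_y ∝ y^(-2), so MRS = 3·(y/x)^(2) = p_x/p_y.
Hence y/x = ((1/3)·p_x/p_y)^(1/(2)), i.e. raised to the 0.5 power.
With the ratio pinned down, the budget gives x* = I/(p_x + p_y·(y/x)) and y* = (y/x)·x*.
Numerically y/x = 0.494012, so x* = 146/(10.25 + 14·0.494012) = 8.5051.

x* = 8.5051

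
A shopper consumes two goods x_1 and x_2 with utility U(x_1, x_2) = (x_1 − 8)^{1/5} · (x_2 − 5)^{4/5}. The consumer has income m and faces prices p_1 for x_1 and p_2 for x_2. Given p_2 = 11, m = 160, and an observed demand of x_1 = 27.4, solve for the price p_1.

p_1 = 1

MRS = (1/4)·(x_2−5)/(x_1−8). Tangency with p_1/p_2 gives x_2−5 = 4·(p_1/p_2)·(x_1−8).
After buying the subsistence bundle (8, 5), a share 0.2 of the remaining income goes to x_1: x_1* = 8 + 0.2·(m − 8p_1 − 5p_2)/p_1.
Set x_1* = 27.4 in the demand function and solve for p_1: p_1 = 1.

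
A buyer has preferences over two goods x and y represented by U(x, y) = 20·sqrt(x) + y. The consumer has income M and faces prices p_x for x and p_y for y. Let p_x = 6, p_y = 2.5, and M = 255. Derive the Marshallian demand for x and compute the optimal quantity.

Set MRS = p_x/p_y: 10·x^(−1/2) = p_x/p_y.
Solve: √x = 10·p_y/p_x, so x*(p_x,p_y) = (10·p_y/p_x)², and y* = (M − p_x·x*)/p_y.
Plugging in: x* = (10·2.5/6)² = 17.3611.

x* = 17.3611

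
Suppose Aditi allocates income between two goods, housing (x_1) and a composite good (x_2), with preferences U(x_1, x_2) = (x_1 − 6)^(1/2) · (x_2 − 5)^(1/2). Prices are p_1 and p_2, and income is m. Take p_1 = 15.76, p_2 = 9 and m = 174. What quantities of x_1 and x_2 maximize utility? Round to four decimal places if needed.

This is Cobb-Douglas in (x_1−6, x_2−5): tangency gives 0.5·p_2·(x_2−5) = 0.5·p_1·(x_1−6).
After buying the subsistence bundle (6, 5), a share 0.5 of the remaining income goes to x_1: x_1* = 6 + 0.5·(m − 6p_1 − 5p_2)/p_1.
Discretionary income = 174 − 6·15.76 − 5·9 = 34.44; x_1* = 6 + 0.5·34.44/15.76 = 7.0926; x_2* = 5 + 0.5·34.44/9 = 6.9133.

x_1* = 7.0926, x_2* = 6.9133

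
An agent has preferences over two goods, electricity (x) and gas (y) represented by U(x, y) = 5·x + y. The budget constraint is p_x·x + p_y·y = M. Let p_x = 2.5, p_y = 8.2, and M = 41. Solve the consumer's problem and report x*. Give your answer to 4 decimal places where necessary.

x* = 16.4

Linear utility — the consumer picks whichever good has higher MU/price: 5/2.5 = 2 vs 1/8.2 = 0.122.
x gives more utility per dollar, so spend all income on x: x* = M/p_x, y* = 0.
Numerically: x* = 16.4, y* = 0.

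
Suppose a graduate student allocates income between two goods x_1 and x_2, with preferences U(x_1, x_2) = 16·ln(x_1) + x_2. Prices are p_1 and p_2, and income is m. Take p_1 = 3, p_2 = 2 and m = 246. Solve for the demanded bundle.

MU_x_1 = 16/x_1, MU_x_2 = 1. Tangency: 16/x_1 = p_1/p_2.
So x_1*(p_1,p_2) = 16·p_2/p_1, independent of income; and x_2* = (m − 16·p_2)/p_2.
At the given prices: x_1* = 16·2/3 = 10.6667, and x_2* = 107.

x_1* = 10.6667, x_2* = 107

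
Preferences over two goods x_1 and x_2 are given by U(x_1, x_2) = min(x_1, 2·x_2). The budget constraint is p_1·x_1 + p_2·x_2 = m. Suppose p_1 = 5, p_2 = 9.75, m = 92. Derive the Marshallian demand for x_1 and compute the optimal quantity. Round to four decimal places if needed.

Leontief preferences: the optimum is at the kink where x_1/2 = x_2/1, i.e. x_2 = (1/2)·x_1.
Budget: p_1·x_1 + p_2·(1/2)·x_1 = m, so (2·p_1 + p_2)·x_1 = 2·m.
Demand: x_1*(p_1,p_2,m) = 2·m/(2·p_1 + p_2), x_2* = m/(2·p_1 + p_2).
Here 2·5 + 9.75 = 19.75, giving x_1* = 9.3165.

x_1* = 9.3165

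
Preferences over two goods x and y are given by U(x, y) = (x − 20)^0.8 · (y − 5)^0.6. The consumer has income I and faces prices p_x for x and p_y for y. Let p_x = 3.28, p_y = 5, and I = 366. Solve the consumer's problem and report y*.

Let x' = x−20, y' = y−5. MRS = (4/3)·y'/x' = p_x/p_y.
Substituting into the budget: x* = 20 + 4/7·(I − 20·p_x − 5·p_y)/p_x, and y* = 5 + 3/7·(…)/p_y.
Discretionary income = 366 − 20·3.28 − 5·5 = 275.4; y* = 5 + 3/7·275.4/5 = 28.6057.

y* = 28.6057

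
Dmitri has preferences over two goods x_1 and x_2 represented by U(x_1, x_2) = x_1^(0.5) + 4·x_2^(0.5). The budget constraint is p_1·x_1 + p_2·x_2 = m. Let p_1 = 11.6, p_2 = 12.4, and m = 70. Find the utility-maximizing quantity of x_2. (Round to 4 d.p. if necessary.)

x_2* = 5.2916

Substitute x_2 = (x_2/x_1)·x_1 into the budget: x_1* = m/(p_1 + p_2·(x_2/x_1)).
Numerically x_2/x_1 = 14.002081, so x_1* = 70/(11.6 + 12.4·14.002081) = 0.3779 and x_2* = 14.002081·0.3779 = 5.2916.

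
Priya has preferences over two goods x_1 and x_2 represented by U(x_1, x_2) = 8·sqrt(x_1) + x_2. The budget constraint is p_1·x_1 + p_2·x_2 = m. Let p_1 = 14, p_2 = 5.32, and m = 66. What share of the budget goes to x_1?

share on x_1 = 0.4901

Set MRS = p_1/p_2: 4·x_1^(−1/2) = p_1/p_2.
Solve: √x_1 = 4·p_2/p_1, so x_1*(p_1,p_2) = (4·p_2/p_1)², and x_2* = (m − p_1·x_1*)/p_2.
Plugging in: x_1* = (4·5.32/14)² = 2.3104, x_2* = 6.326.
Expenditure on x_1: 14·2.3104 = 32.3456; share = 0.4901.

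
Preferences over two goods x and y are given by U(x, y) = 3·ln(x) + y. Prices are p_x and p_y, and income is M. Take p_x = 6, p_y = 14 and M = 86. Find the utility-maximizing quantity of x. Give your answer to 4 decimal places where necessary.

So x*(p_x,p_y) = 3·p_y/p_x, independent of income; and y* = (M − 3·p_y)/p_y.
At the given prices: x* = 3·14/6 = 7.

x* = 7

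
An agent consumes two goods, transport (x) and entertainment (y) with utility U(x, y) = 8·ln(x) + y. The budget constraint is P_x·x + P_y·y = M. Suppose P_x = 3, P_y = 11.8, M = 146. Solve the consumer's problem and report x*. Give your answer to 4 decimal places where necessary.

x* = 31.4667

MU_x = 8/x, MU_y = 1. Tangency: 8/x = P_x/P_y.
So x*(P_x,P_y) = 8·P_y/P_x, independent of income; and y* = (M − 8·P_y)/P_y.
At the given prices: x* = 8·11.8/3 = 31.4667.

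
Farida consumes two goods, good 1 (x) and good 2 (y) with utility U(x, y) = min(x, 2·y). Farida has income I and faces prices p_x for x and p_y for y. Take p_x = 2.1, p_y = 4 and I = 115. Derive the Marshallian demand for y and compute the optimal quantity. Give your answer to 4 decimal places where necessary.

y* = 14.0244

With perfect complements, no substitution: consume in ratio x:y = 2:1.
Budget: p_x·x + p_y·(1/2)·x = I, so (2·p_x + p_y)·x = 2·I.
Demand: x*(p_x,p_y,I) = 2·I/(2·p_x + p_y), y* = I/(2·p_x + p_y).
Here 2·2.1 + 4 = 8.2, giving y* = 14.0244.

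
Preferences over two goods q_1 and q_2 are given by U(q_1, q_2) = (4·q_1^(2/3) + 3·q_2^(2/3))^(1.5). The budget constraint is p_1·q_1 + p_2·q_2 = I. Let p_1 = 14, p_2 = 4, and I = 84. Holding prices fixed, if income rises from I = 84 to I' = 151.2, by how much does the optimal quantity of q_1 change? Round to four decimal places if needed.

Δq_1* = 0.7782

MU_q_1 ∝ 4·q_1^(-1/3), MU_q_2 ∝ 3·q_2^(-1/3), so MRS = (4/3)·(q_2/q_1)^(1/3) = p_1/p_2.
Solve for the ratio: q_2/q_1 = [(3/4)·p_1/p_2]^(3).
With the ratio pinned down, the budget gives q_1* = I/(p_1 + p_2·(q_2/q_1)) and q_2* = (q_2/q_1)·q_1*.
Numerically q_2/q_1 = 18.087891, so q_1* = 84/(14 + 4·18.087891) = 0.9728.
At I' = 151.2: q_1* = 1.751. Change: 1.751 − 0.9728 = 0.7782.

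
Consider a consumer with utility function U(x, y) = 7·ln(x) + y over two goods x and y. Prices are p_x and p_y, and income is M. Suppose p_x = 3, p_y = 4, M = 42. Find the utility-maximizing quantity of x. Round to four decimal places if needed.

MU_x = 7/x, MU_y = 1. Tangency: 7/x = p_x/p_y.
So x*(p_x,p_y) = 7·p_y/p_x, independent of income; and y* = (M − 7·p_y)/p_y.
At the given prices: x* = 7·4/3 = 9.3333.

x* = 9.3333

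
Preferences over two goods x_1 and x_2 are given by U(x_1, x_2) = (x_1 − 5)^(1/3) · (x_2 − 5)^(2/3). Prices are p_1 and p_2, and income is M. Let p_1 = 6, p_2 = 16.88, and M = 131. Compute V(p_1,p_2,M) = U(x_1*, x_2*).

This is Cobb-Douglas in (x_1−5, x_2−5): tangency gives 1/3·p_2·(x_2−5) = 2/3·p_1·(x_1−5).
Substituting into the budget: x_1* = 5 + 1/3·(M − 5·p_1 − 5·p_2)/p_1, and x_2* = 5 + 2/3·(…)/p_2.
Discretionary income = 131 − 5·6 − 5·16.88 = 16.6; x_1* = 5 + 1/3·16.6/6 = 5.9222; x_2* = 5 + 2/3·16.6/16.88 = 5.6556.
Utility at the optimum: U(5.9222, 5.6556) = 0.7346.

V = 0.7346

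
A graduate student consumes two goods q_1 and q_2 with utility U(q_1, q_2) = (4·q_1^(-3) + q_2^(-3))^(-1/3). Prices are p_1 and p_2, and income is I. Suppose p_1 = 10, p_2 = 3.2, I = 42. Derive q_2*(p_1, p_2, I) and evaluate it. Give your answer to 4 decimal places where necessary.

q_2* = 3.0354

MU_q_1 ∝ 4·q_1^(-4), MU_q_2 ∝ q_2^(-4), so MRS = 4·(q_2/q_1)^(4) = p_1/p_2.
Hence q_2/q_1 = ((1/4)·p_1/p_2)^(1/(4)), i.e. raised to the 0.25 power.
Substitute q_2 = (q_2/q_1)·q_1 into the budget: q_1* = I/(p_1 + p_2·(q_2/q_1)).
Numerically q_2/q_1 = 0.940151, so q_1* = 42/(10 + 3.2·0.940151) = 3.2287 and q_2* = 0.940151·3.2287 = 3.0354.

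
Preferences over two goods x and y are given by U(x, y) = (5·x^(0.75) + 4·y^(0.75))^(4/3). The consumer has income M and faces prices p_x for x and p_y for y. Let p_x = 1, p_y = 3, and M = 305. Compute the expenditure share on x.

Substitute y = (y/x)·x into the budget: x* = M/(p_x + p_y·(y/x)).
Numerically y/x = 0.005057, so x* = 305/(1 + 3·0.005057) = 300.4422 and y* = 0.005057·300.4422 = 1.5193.
Expenditure on x: 1·300.4422 = 300.4422; share = 0.9851.

share on x = 0.9851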